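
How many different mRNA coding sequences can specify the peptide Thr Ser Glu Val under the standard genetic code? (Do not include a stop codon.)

192

Thr: 4 codons.
Ser: 6 codons.
Glu: 2 codons.
Val: 4 codons.
4 × 6 × 2 × 4 = 192.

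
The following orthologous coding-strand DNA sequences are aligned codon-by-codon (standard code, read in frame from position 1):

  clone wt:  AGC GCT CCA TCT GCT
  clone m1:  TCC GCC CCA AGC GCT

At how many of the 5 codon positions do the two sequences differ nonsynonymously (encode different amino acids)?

0

Codon 1: AGC Ser / TCC Ser — synonymous.
Codon 2: GCT Ala / GCC Ala — synonymous.
Codon 3: CCA Pro / CCA Pro — identical.
Codon 4: TCT Ser / AGC Ser — synonymous.
Codon 5: GCT Ala / GCT Ala — identical.
Nonsynonymous differences: 0.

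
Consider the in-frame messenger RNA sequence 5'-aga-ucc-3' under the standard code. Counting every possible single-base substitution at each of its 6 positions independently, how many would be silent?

5

Codon 1 (AGA, Arg): 2 synonymous substitutions.
Codon 2 (UCC, Ser): 3 synonymous substitutions.
Total: 2 + 3 = 5.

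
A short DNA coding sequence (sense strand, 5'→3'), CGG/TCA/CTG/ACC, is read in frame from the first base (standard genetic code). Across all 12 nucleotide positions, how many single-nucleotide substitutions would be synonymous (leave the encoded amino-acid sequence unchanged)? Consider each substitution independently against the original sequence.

14

Codon 1 (CGG, Arg): 4 synonymous substitutions.
Codon 2 (TCA, Ser): 3 synonymous substitutions.
Codon 3 (CTG, Leu): 4 synonymous substitutions.
Codon 4 (ACC, Thr): 3 synonymous substitutions.
Total: 4 + 3 + 4 + 3 = 14.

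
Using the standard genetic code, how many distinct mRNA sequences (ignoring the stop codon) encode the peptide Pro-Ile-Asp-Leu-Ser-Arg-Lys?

Pro: 4 codons.
Ile: 3 codons.
Asp: 2 codons.
Leu: 6 codons.
Ser: 6 codons.
Arg: 6 codons.
Lys: 2 codons.
4 × 3 × 2 × 6 × 6 × 6 × 2 = 10368.

10368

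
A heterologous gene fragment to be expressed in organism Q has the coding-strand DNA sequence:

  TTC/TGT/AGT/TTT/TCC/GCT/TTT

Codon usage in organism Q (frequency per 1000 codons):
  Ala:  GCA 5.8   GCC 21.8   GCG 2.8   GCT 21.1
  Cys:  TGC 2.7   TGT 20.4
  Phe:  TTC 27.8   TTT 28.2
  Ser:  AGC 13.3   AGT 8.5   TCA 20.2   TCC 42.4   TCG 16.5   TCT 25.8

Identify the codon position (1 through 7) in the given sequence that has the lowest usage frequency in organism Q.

Codon 1 TTC (Phe): 27.8 per 1000.
Codon 2 TGT (Cys): 20.4 per 1000.
Codon 3 AGT (Ser): 8.5 per 1000.
Codon 4 TTT (Phe): 28.2 per 1000.
Codon 5 TCC (Ser): 42.4 per 1000.
Codon 6 GCT (Ala): 21.1 per 1000.
Codon 7 TTT (Phe): 28.2 per 1000.
Lowest frequency is 8.5 at codon 3.

3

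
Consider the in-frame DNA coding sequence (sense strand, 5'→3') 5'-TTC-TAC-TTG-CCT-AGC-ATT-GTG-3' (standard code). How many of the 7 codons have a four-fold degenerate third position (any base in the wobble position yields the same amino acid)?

Codon 1 TTC (Phe): third position 2-fold.
Codon 2 TAC (Tyr): third position 2-fold.
Codon 3 TTG (Leu): third position 2-fold.
Codon 4 CCT (Pro): third position 4-fold.
Codon 5 AGC (Ser): third position 2-fold.
Codon 6 ATT (Ile): third position 3-fold.
Codon 7 GTG (Val): third position 4-fold.
Four-fold degenerate third positions: 2.

2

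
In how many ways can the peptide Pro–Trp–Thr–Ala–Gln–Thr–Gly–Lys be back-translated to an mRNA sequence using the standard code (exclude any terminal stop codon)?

Pro: 4 codons.
Trp: 1 codon.
Thr: 4 codons.
Ala: 4 codons.
Gln: 2 codons.
Thr: 4 codons.
Gly: 4 codons.
Lys: 2 codons.
4 × 1 × 4 × 4 × 2 × 4 × 4 × 2 = 4096.

4096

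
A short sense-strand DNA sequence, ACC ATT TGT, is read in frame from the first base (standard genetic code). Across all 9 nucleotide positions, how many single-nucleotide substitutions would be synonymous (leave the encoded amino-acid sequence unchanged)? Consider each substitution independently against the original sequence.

6

Codon 1 (ACC, Thr): 3 synonymous substitutions.
Codon 2 (ATT, Ile): 2 synonymous substitutions.
Codon 3 (TGT, Cys): 1 synonymous substitution.
Total: 3 + 2 + 1 = 6.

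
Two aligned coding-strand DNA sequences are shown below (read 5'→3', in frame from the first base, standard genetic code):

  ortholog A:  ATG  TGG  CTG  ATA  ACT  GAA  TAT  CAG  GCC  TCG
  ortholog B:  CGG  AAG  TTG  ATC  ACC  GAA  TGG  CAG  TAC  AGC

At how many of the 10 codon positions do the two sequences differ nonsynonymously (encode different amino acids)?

Codon 1: ATG Met / CGG Arg — nonsynonymous.
Codon 2: TGG Trp / AAG Lys — nonsynonymous.
Codon 3: CTG Leu / TTG Leu — synonymous.
Codon 4: ATA Ile / ATC Ile — synonymous.
Codon 5: ACT Thr / ACC Thr — synonymous.
Codon 6: GAA Glu / GAA Glu — identical.
Codon 7: TAT Tyr / TGG Trp — nonsynonymous.
Codon 8: CAG Gln / CAG Gln — identical.
Codon 9: GCC Ala / TAC Tyr — nonsynonymous.
Codon 10: TCG Ser / AGC Ser — synonymous.
Nonsynonymous differences: 4.

4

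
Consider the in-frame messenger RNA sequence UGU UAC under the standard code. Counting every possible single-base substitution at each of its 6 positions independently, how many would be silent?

Codon 1 (UGU, Cys): 1 synonymous substitution.
Codon 2 (UAC, Tyr): 1 synonymous substitution.
Total: 1 + 1 = 2.

2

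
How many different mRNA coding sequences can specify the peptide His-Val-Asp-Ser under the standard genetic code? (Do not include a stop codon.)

His: 2 codons.
Val: 4 codons.
Asp: 2 codons.
Ser: 6 codons.
2 × 4 × 2 × 6 = 96.

96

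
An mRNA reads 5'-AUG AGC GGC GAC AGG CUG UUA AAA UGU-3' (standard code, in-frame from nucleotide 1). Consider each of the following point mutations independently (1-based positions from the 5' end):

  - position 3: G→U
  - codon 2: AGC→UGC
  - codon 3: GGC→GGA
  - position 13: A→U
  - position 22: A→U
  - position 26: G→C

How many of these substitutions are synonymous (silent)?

1

Codon 1: AUG (Met) → AUU (Ile) — missense.
Codon 2: AGC (Ser) → UGC (Cys) — missense.
Codon 3: GGC (Gly) → GGA (Gly) — synonymous.
Codon 5: AGG (Arg) → UGG (Trp) — missense.
Codon 8: AAA (Lys) → UAA (Stop) — nonsense.
Codon 9: UGU (Cys) → UCU (Ser) — missense.
Synonymous: 1 of 6.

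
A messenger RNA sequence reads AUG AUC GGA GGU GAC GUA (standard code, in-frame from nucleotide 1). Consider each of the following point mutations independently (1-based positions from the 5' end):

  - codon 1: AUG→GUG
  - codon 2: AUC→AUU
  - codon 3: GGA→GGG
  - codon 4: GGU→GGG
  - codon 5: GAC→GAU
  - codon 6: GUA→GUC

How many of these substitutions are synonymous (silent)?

5

Codon 1: AUG (Met) → GUG (Val) — missense.
Codon 2: AUC (Ile) → AUU (Ile) — synonymous.
Codon 3: GGA (Gly) → GGG (Gly) — synonymous.
Codon 4: GGU (Gly) → GGG (Gly) — synonymous.
Codon 5: GAC (Asp) → GAU (Asp) — synonymous.
Codon 6: GUA (Val) → GUC (Val) — synonymous.
Synonymous: 5 of 6.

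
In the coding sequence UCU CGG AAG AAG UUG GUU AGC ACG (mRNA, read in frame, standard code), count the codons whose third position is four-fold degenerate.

4

Codon 1 UCU (Ser): third position 4-fold.
Codon 2 CGG (Arg): third position 4-fold.
Codon 3 AAG (Lys): third position 2-fold.
Codon 4 AAG (Lys): third position 2-fold.
Codon 5 UUG (Leu): third position 2-fold.
Codon 6 GUU (Val): third position 4-fold.
Codon 7 AGC (Ser): third position 2-fold.
Codon 8 ACG (Thr): third position 4-fold.
Four-fold degenerate third positions: 4.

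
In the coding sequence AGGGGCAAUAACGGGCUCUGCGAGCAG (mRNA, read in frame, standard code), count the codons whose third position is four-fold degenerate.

3

Codon 1 AGG (Arg): third position 2-fold.
Codon 2 GGC (Gly): third position 4-fold.
Codon 3 AAU (Asn): third position 2-fold.
Codon 4 AAC (Asn): third position 2-fold.
Codon 5 GGG (Gly): third position 4-fold.
Codon 6 CUC (Leu): third position 4-fold.
Codon 7 UGC (Cys): third position 2-fold.
Codon 8 GAG (Glu): third position 2-fold.
Codon 9 CAG (Gln): third position 2-fold.
Four-fold degenerate third positions: 3.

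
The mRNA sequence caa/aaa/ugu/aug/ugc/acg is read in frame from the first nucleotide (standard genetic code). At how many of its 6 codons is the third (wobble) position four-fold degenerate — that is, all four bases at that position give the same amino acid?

Codon 1 CAA (Gln): third position 2-fold.
Codon 2 AAA (Lys): third position 2-fold.
Codon 3 UGU (Cys): third position 2-fold.
Codon 4 AUG (Met): third position 1-fold.
Codon 5 UGC (Cys): third position 2-fold.
Codon 6 ACG (Thr): third position 4-fold.
Four-fold degenerate third positions: 1.

1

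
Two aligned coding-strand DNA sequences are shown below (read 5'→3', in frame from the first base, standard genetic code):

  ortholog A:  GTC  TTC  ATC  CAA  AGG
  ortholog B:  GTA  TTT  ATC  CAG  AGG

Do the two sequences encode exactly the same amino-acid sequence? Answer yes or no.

yes

Codon 1: GTC Val / GTA Val — synonymous.
Codon 2: TTC Phe / TTT Phe — synonymous.
Codon 3: ATC Ile / ATC Ile — identical.
Codon 4: CAA Gln / CAG Gln — synonymous.
Codon 5: AGG Arg / AGG Arg — identical.
Nonsynonymous differences: 0 → same protein.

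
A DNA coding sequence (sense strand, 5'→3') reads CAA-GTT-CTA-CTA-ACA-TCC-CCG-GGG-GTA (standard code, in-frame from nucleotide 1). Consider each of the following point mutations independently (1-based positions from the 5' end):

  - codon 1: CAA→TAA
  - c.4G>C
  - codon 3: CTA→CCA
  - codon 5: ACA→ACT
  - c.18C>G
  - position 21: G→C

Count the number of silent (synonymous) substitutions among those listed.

Codon 1: CAA (Gln) → TAA (Stop) — nonsense.
Codon 2: GTT (Val) → CTT (Leu) — missense.
Codon 3: CTA (Leu) → CCA (Pro) — missense.
Codon 5: ACA (Thr) → ACT (Thr) — synonymous.
Codon 6: TCC (Ser) → TCG (Ser) — synonymous.
Codon 7: CCG (Pro) → CCC (Pro) — synonymous.
Synonymous: 3 of 6.

3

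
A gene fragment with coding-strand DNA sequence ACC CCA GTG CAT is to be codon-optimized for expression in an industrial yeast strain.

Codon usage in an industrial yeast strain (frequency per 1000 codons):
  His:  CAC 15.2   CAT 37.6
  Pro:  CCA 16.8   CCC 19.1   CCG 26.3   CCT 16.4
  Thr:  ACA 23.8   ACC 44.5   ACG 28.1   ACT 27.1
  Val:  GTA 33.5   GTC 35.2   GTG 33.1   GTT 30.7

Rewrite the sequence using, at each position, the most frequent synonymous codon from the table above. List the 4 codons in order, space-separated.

Codon 1 (Thr): best is ACC at 44.5.
Codon 2 (Pro): best is CCG at 26.3.
Codon 3 (Val): best is GTC at 35.2.
Codon 4 (His): best is CAT at 37.6.

ACC CCG GTC CAT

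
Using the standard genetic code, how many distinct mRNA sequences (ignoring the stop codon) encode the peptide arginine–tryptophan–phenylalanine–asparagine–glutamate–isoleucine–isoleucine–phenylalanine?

Arg: 6 codons.
Trp: 1 codon.
Phe: 2 codons.
Asn: 2 codons.
Glu: 2 codons.
Ile: 3 codons.
Ile: 3 codons.
Phe: 2 codons.
6 × 1 × 2 × 2 × 2 × 3 × 3 × 2 = 864.

864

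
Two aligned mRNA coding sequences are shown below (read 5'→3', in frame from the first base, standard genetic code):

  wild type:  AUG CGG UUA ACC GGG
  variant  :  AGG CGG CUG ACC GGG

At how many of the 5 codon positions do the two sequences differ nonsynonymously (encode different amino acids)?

Codon 1: AUG Met / AGG Arg — nonsynonymous.
Codon 2: CGG Arg / CGG Arg — identical.
Codon 3: UUA Leu / CUG Leu — synonymous.
Codon 4: ACC Thr / ACC Thr — identical.
Codon 5: GGG Gly / GGG Gly — identical.
Nonsynonymous differences: 1.

1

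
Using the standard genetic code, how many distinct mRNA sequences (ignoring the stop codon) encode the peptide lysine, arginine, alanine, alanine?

192

Lys: 2 codons.
Arg: 6 codons.
Ala: 4 codons.
Ala: 4 codons.
2 × 6 × 4 × 4 = 192.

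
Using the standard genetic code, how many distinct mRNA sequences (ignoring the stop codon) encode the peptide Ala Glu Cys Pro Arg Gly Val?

6144

Ala: 4 codons.
Glu: 2 codons.
Cys: 2 codons.
Pro: 4 codons.
Arg: 6 codons.
Gly: 4 codons.
Val: 4 codons.
4 × 2 × 2 × 4 × 6 × 4 × 4 = 6144.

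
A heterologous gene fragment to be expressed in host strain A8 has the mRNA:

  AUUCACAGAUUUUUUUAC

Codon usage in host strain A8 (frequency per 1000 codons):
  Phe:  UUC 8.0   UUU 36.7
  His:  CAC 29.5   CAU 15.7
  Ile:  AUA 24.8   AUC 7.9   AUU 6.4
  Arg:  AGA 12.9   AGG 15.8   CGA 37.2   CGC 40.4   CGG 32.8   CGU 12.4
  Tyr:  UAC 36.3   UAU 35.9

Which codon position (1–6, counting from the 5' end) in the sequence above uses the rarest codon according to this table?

1

Codon 1 AUU (Ile): 6.4 per 1000.
Codon 2 CAC (His): 29.5 per 1000.
Codon 3 AGA (Arg): 12.9 per 1000.
Codon 4 UUU (Phe): 36.7 per 1000.
Codon 5 UUU (Phe): 36.7 per 1000.
Codon 6 UAC (Tyr): 36.3 per 1000.
Lowest frequency is 6.4 at codon 1.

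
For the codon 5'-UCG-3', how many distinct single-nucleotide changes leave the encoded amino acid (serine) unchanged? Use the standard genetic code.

3

Position 1: none → 0 synonymous.
Position 2: none → 0 synonymous.
Position 3: UCU, UCC, UCA → 3 synonymous.
Total: 0 + 0 + 3 = 3.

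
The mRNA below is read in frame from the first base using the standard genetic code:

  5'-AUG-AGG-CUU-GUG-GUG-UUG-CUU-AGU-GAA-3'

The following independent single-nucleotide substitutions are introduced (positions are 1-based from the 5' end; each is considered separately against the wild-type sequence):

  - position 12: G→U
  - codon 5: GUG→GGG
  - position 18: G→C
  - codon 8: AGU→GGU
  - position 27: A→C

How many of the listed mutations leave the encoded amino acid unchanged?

Codon 4: GUG (Val) → GUU (Val) — synonymous.
Codon 5: GUG (Val) → GGG (Gly) — missense.
Codon 6: UUG (Leu) → UUC (Phe) — missense.
Codon 8: AGU (Ser) → GGU (Gly) — missense.
Codon 9: GAA (Glu) → GAC (Asp) — missense.
Synonymous: 1 of 5.

1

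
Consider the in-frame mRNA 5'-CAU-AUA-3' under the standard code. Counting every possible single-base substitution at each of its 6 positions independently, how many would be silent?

3

Codon 1 (CAU, His): 1 synonymous substitution.
Codon 2 (AUA, Ile): 2 synonymous substitutions.
Total: 1 + 2 = 3.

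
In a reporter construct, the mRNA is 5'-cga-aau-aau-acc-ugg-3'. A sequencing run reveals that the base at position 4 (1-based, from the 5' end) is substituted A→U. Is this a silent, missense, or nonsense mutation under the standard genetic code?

Position 4 falls in codon 2: AAU → Asn.
After the substitution the codon is UAU → Tyr.
Asn ≠ Tyr, so this is a missense mutation.

missense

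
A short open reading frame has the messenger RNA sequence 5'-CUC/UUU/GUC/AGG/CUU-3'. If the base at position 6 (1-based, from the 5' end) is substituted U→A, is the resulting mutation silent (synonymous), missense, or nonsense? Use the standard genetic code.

missense

Position 6 falls in codon 2: UUU → Phe.
After the substitution the codon is UUA → Leu.
Phe ≠ Leu, so this is a missense mutation.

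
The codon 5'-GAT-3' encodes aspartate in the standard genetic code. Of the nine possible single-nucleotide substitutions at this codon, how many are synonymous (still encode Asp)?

1

Position 1: none → 0 synonymous.
Position 2: none → 0 synonymous.
Position 3: GAC → 1 synonymous.
Total: 0 + 0 + 1 = 1.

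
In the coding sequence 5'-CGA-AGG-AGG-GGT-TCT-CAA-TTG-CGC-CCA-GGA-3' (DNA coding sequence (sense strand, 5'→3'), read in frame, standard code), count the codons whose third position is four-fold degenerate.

Codon 1 CGA (Arg): third position 4-fold.
Codon 2 AGG (Arg): third position 2-fold.
Codon 3 AGG (Arg): third position 2-fold.
Codon 4 GGT (Gly): third position 4-fold.
Codon 5 TCT (Ser): third position 4-fold.
Codon 6 CAA (Gln): third position 2-fold.
Codon 7 TTG (Leu): third position 2-fold.
Codon 8 CGC (Arg): third position 4-fold.
Codon 9 CCA (Pro): third position 4-fold.
Codon 10 GGA (Gly): third position 4-fold.
Four-fold degenerate third positions: 6.

6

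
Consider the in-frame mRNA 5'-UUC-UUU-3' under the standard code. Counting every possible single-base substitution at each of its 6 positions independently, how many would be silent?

2

Codon 1 (UUC, Phe): 1 synonymous substitution.
Codon 2 (UUU, Phe): 1 synonymous substitution.
Total: 1 + 1 = 2.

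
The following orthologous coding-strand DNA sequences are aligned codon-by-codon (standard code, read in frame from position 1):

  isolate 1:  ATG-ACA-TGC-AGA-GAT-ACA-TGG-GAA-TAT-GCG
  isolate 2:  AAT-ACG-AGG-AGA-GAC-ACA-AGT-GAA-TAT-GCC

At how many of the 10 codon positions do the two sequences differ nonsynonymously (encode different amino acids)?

3

Codon 1: ATG Met / AAT Asn — nonsynonymous.
Codon 2: ACA Thr / ACG Thr — synonymous.
Codon 3: TGC Cys / AGG Arg — nonsynonymous.
Codon 4: AGA Arg / AGA Arg — identical.
Codon 5: GAT Asp / GAC Asp — synonymous.
Codon 6: ACA Thr / ACA Thr — identical.
Codon 7: TGG Trp / AGT Ser — nonsynonymous.
Codon 8: GAA Glu / GAA Glu — identical.
Codon 9: TAT Tyr / TAT Tyr — identical.
Codon 10: GCG Ala / GCC Ala — synonymous.
Nonsynonymous differences: 3.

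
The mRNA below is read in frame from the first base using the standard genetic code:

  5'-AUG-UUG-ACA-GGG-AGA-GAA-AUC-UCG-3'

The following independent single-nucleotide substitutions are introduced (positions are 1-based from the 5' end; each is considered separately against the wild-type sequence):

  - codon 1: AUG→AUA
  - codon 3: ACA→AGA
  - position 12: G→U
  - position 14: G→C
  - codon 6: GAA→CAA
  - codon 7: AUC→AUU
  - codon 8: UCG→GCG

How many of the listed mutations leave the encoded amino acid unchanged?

Codon 1: AUG (Met) → AUA (Ile) — missense.
Codon 3: ACA (Thr) → AGA (Arg) — missense.
Codon 4: GGG (Gly) → GGU (Gly) — synonymous.
Codon 5: AGA (Arg) → ACA (Thr) — missense.
Codon 6: GAA (Glu) → CAA (Gln) — missense.
Codon 7: AUC (Ile) → AUU (Ile) — synonymous.
Codon 8: UCG (Ser) → GCG (Ala) — missense.
Synonymous: 2 of 7.

2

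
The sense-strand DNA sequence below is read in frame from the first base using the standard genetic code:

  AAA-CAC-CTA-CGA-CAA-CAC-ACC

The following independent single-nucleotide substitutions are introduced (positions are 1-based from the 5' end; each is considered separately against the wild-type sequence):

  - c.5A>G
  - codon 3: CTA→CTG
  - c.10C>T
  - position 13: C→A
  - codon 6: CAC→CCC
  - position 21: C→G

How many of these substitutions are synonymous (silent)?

Codon 2: CAC (His) → CGC (Arg) — missense.
Codon 3: CTA (Leu) → CTG (Leu) — synonymous.
Codon 4: CGA (Arg) → TGA (Stop) — nonsense.
Codon 5: CAA (Gln) → AAA (Lys) — missense.
Codon 6: CAC (His) → CCC (Pro) — missense.
Codon 7: ACC (Thr) → ACG (Thr) — synonymous.
Synonymous: 2 of 6.

2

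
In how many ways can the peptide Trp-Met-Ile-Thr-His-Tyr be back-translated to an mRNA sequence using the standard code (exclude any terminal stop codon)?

Trp: 1 codon.
Met: 1 codon.
Ile: 3 codons.
Thr: 4 codons.
His: 2 codons.
Tyr: 2 codons.
1 × 1 × 3 × 4 × 2 × 2 = 48.

48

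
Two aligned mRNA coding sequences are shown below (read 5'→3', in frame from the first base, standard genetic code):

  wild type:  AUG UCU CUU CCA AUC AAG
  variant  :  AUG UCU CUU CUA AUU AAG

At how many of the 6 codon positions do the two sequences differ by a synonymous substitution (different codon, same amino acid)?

1

Codon 1: AUG Met / AUG Met — identical.
Codon 2: UCU Ser / UCU Ser — identical.
Codon 3: CUU Leu / CUU Leu — identical.
Codon 4: CCA Pro / CUA Leu — nonsynonymous.
Codon 5: AUC Ile / AUU Ile — synonymous.
Codon 6: AAG Lys / AAG Lys — identical.
Synonymous differences: 1.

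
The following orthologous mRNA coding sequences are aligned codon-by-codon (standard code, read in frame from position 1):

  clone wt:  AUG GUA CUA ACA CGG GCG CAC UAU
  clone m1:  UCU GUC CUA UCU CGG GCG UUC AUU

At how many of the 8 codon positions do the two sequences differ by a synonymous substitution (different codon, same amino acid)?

1

Codon 1: AUG Met / UCU Ser — nonsynonymous.
Codon 2: GUA Val / GUC Val — synonymous.
Codon 3: CUA Leu / CUA Leu — identical.
Codon 4: ACA Thr / UCU Ser — nonsynonymous.
Codon 5: CGG Arg / CGG Arg — identical.
Codon 6: GCG Ala / GCG Ala — identical.
Codon 7: CAC His / UUC Phe — nonsynonymous.
Codon 8: UAU Tyr / AUU Ile — nonsynonymous.
Synonymous differences: 1.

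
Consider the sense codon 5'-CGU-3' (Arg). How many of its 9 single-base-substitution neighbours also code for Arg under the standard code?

Position 1: none → 0 synonymous.
Position 2: none → 0 synonymous.
Position 3: CGC, CGA, CGG → 3 synonymous.
Total: 0 + 0 + 3 = 3.

3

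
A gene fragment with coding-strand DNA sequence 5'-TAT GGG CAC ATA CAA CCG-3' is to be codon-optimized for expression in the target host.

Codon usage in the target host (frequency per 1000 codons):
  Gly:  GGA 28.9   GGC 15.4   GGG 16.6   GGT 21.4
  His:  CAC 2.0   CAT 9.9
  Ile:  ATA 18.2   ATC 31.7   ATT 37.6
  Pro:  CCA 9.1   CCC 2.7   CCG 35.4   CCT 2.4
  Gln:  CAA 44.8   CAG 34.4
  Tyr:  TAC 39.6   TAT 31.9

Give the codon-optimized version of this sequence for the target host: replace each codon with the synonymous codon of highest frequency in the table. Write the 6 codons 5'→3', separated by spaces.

Codon 1 (Tyr): best is TAC at 39.6.
Codon 2 (Gly): best is GGA at 28.9.
Codon 3 (His): best is CAT at 9.9.
Codon 4 (Ile): best is ATT at 37.6.
Codon 5 (Gln): best is CAA at 44.8.
Codon 6 (Pro): best is CCG at 35.4.

TAC GGA CAT ATT CAA CCG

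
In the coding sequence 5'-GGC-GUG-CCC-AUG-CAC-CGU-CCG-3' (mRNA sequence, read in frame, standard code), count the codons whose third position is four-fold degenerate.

Codon 1 GGC (Gly): third position 4-fold.
Codon 2 GUG (Val): third position 4-fold.
Codon 3 CCC (Pro): third position 4-fold.
Codon 4 AUG (Met): third position 1-fold.
Codon 5 CAC (His): third position 2-fold.
Codon 6 CGU (Arg): third position 4-fold.
Codon 7 CCG (Pro): third position 4-fold.
Four-fold degenerate third positions: 5.

5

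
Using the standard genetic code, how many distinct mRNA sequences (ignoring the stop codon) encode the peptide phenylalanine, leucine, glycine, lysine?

Phe: 2 codons.
Leu: 6 codons.
Gly: 4 codons.
Lys: 2 codons.
2 × 6 × 4 × 2 = 96.

96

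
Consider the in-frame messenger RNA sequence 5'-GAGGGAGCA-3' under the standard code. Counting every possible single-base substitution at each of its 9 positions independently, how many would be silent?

Codon 1 (GAG, Glu): 1 synonymous substitution.
Codon 2 (GGA, Gly): 3 synonymous substitutions.
Codon 3 (GCA, Ala): 3 synonymous substitutions.
Total: 1 + 3 + 3 = 7.

7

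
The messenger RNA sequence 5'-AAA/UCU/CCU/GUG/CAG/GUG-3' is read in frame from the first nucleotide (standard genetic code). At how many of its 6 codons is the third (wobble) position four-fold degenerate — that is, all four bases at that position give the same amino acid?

4

Codon 1 AAA (Lys): third position 2-fold.
Codon 2 UCU (Ser): third position 4-fold.
Codon 3 CCU (Pro): third position 4-fold.
Codon 4 GUG (Val): third position 4-fold.
Codon 5 CAG (Gln): third position 2-fold.
Codon 6 GUG (Val): third position 4-fold.
Four-fold degenerate third positions: 4.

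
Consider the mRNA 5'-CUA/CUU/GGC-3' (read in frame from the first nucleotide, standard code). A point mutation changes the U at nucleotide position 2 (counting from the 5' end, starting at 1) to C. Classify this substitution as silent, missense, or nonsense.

Position 2 falls in codon 1: CUA → Leu.
After the substitution the codon is CCA → Pro.
Leu ≠ Pro, so this is a missense mutation.

missense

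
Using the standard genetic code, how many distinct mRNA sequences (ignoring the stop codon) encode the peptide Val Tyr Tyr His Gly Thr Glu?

1024

Val: 4 codons.
Tyr: 2 codons.
Tyr: 2 codons.
His: 2 codons.
Gly: 4 codons.
Thr: 4 codons.
Glu: 2 codons.
4 × 2 × 2 × 2 × 4 × 4 × 2 = 1024.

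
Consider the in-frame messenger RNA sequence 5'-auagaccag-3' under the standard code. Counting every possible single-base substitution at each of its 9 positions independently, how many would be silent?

Codon 1 (AUA, Ile): 2 synonymous substitutions.
Codon 2 (GAC, Asp): 1 synonymous substitution.
Codon 3 (CAG, Gln): 1 synonymous substitution.
Total: 2 + 1 + 1 = 4.

4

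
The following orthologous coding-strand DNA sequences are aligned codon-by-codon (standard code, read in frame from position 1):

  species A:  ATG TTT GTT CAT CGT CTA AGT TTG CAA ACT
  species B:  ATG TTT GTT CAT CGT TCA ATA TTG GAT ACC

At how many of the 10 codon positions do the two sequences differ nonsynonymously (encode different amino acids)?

3

Codon 1: ATG Met / ATG Met — identical.
Codon 2: TTT Phe / TTT Phe — identical.
Codon 3: GTT Val / GTT Val — identical.
Codon 4: CAT His / CAT His — identical.
Codon 5: CGT Arg / CGT Arg — identical.
Codon 6: CTA Leu / TCA Ser — nonsynonymous.
Codon 7: AGT Ser / ATA Ile — nonsynonymous.
Codon 8: TTG Leu / TTG Leu — identical.
Codon 9: CAA Gln / GAT Asp — nonsynonymous.
Codon 10: ACT Thr / ACC Thr — synonymous.
Nonsynonymous differences: 3.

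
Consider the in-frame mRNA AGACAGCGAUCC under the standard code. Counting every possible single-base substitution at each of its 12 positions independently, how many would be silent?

Codon 1 (AGA, Arg): 2 synonymous substitutions.
Codon 2 (CAG, Gln): 1 synonymous substitution.
Codon 3 (CGA, Arg): 4 synonymous substitutions.
Codon 4 (UCC, Ser): 3 synonymous substitutions.
Total: 2 + 1 + 4 + 3 = 10.

10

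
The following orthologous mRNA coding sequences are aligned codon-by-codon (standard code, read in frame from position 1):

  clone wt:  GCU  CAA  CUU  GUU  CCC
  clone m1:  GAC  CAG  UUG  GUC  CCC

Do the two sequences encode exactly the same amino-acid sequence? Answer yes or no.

no

Codon 1: GCU Ala / GAC Asp — nonsynonymous.
Codon 2: CAA Gln / CAG Gln — synonymous.
Codon 3: CUU Leu / UUG Leu — synonymous.
Codon 4: GUU Val / GUC Val — synonymous.
Codon 5: CCC Pro / CCC Pro — identical.
Nonsynonymous differences: 1 → different protein.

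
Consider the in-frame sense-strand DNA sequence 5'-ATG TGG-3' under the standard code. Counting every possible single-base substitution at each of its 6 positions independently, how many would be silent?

0

Codon 1 (ATG, Met): 0 synonymous substitutions.
Codon 2 (TGG, Trp): 0 synonymous substitutions.
Total: 0 + 0 = 0.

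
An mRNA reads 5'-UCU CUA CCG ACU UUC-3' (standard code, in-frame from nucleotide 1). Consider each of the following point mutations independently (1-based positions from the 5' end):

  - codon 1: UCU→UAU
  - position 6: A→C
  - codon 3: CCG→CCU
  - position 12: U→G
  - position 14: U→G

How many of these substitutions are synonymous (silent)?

3

Codon 1: UCU (Ser) → UAU (Tyr) — missense.
Codon 2: CUA (Leu) → CUC (Leu) — synonymous.
Codon 3: CCG (Pro) → CCU (Pro) — synonymous.
Codon 4: ACU (Thr) → ACG (Thr) — synonymous.
Codon 5: UUC (Phe) → UGC (Cys) — missense.
Synonymous: 3 of 5.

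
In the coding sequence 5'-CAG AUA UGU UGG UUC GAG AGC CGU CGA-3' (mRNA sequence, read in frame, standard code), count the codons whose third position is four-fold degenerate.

Codon 1 CAG (Gln): third position 2-fold.
Codon 2 AUA (Ile): third position 3-fold.
Codon 3 UGU (Cys): third position 2-fold.
Codon 4 UGG (Trp): third position 1-fold.
Codon 5 UUC (Phe): third position 2-fold.
Codon 6 GAG (Glu): third position 2-fold.
Codon 7 AGC (Ser): third position 2-fold.
Codon 8 CGU (Arg): third position 4-fold.
Codon 9 CGA (Arg): third position 4-fold.
Four-fold degenerate third positions: 2.

2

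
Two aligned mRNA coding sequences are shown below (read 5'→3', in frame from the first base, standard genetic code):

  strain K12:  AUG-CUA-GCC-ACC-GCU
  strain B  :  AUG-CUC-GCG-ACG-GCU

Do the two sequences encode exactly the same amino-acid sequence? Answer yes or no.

Codon 1: AUG Met / AUG Met — identical.
Codon 2: CUA Leu / CUC Leu — synonymous.
Codon 3: GCC Ala / GCG Ala — synonymous.
Codon 4: ACC Thr / ACG Thr — synonymous.
Codon 5: GCU Ala / GCU Ala — identical.
Nonsynonymous differences: 0 → same protein.

yes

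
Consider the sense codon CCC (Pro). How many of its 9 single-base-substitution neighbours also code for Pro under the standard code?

Position 1: none → 0 synonymous.
Position 2: none → 0 synonymous.
Position 3: CCT, CCA, CCG → 3 synonymous.
Total: 0 + 0 + 3 = 3.

3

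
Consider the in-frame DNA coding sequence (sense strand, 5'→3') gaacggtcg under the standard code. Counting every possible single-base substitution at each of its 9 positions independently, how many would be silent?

Codon 1 (GAA, Glu): 1 synonymous substitution.
Codon 2 (CGG, Arg): 4 synonymous substitutions.
Codon 3 (TCG, Ser): 3 synonymous substitutions.
Total: 1 + 4 + 3 = 8.

8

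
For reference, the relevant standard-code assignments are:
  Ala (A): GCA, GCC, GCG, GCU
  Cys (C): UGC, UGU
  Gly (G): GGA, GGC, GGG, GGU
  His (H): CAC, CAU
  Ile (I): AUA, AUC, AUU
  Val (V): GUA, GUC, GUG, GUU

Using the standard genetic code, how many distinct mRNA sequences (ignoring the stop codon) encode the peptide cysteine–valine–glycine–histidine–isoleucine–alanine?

Cys: 2 codons.
Val: 4 codons.
Gly: 4 codons.
His: 2 codons.
Ile: 3 codons.
Ala: 4 codons.
2 × 4 × 4 × 2 × 3 × 4 = 768.

768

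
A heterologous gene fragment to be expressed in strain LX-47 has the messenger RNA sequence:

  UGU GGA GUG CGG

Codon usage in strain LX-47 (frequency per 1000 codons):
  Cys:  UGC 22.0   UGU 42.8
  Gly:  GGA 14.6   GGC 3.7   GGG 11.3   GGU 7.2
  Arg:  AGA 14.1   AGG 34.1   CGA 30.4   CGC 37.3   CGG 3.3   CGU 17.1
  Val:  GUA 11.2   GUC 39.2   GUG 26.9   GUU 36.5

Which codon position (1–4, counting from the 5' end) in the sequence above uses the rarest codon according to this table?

4

Codon 1 UGU (Cys): 42.8 per 1000.
Codon 2 GGA (Gly): 14.6 per 1000.
Codon 3 GUG (Val): 26.9 per 1000.
Codon 4 CGG (Arg): 3.3 per 1000.
Lowest frequency is 3.3 at codon 4.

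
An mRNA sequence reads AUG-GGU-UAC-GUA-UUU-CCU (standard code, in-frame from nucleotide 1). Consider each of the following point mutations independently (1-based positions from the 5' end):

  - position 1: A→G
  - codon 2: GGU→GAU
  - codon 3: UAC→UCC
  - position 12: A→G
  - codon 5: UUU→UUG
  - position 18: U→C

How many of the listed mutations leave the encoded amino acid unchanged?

Codon 1: AUG (Met) → GUG (Val) — missense.
Codon 2: GGU (Gly) → GAU (Asp) — missense.
Codon 3: UAC (Tyr) → UCC (Ser) — missense.
Codon 4: GUA (Val) → GUG (Val) — synonymous.
Codon 5: UUU (Phe) → UUG (Leu) — missense.
Codon 6: CCU (Pro) → CCC (Pro) — synonymous.
Synonymous: 2 of 6.

2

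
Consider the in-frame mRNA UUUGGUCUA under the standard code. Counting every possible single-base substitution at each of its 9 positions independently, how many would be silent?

Codon 1 (UUU, Phe): 1 synonymous substitution.
Codon 2 (GGU, Gly): 3 synonymous substitutions.
Codon 3 (CUA, Leu): 4 synonymous substitutions.
Total: 1 + 3 + 4 = 8.

8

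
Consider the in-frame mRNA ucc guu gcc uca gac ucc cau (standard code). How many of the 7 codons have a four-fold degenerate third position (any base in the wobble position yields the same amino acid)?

5

Codon 1 UCC (Ser): third position 4-fold.
Codon 2 GUU (Val): third position 4-fold.
Codon 3 GCC (Ala): third position 4-fold.
Codon 4 UCA (Ser): third position 4-fold.
Codon 5 GAC (Asp): third position 2-fold.
Codon 6 UCC (Ser): third position 4-fold.
Codon 7 CAU (His): third position 2-fold.
Four-fold degenerate third positions: 5.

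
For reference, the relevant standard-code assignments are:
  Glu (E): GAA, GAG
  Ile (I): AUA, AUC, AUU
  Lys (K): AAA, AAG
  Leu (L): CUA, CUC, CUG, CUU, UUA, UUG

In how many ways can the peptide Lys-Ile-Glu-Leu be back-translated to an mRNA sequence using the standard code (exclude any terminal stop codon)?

Lys: 2 codons.
Ile: 3 codons.
Glu: 2 codons.
Leu: 6 codons.
2 × 3 × 2 × 6 = 72.

72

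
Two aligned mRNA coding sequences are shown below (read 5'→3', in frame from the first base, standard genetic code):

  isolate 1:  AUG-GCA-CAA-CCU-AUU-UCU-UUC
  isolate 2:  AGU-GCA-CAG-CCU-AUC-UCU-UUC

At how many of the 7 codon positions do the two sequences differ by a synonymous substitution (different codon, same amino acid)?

Codon 1: AUG Met / AGU Ser — nonsynonymous.
Codon 2: GCA Ala / GCA Ala — identical.
Codon 3: CAA Gln / CAG Gln — synonymous.
Codon 4: CCU Pro / CCU Pro — identical.
Codon 5: AUU Ile / AUC Ile — synonymous.
Codon 6: UCU Ser / UCU Ser — identical.
Codon 7: UUC Phe / UUC Phe — identical.
Synonymous differences: 2.

2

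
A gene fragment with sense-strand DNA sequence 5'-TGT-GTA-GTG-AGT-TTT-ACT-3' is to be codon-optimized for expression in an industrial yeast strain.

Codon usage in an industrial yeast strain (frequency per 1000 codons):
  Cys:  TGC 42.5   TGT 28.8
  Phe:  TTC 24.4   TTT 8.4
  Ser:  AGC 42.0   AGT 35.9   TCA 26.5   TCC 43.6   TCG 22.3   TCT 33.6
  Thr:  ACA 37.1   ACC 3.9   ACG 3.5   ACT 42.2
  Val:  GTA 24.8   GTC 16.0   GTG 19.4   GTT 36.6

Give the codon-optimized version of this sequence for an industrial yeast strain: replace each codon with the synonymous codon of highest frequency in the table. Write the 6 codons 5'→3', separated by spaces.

TGC GTT GTT TCC TTC ACT

Codon 1 (Cys): best is TGC at 42.5.
Codon 2 (Val): best is GTT at 36.6.
Codon 3 (Val): best is GTT at 36.6.
Codon 4 (Ser): best is TCC at 43.6.
Codon 5 (Phe): best is TTC at 24.4.
Codon 6 (Thr): best is ACT at 42.2.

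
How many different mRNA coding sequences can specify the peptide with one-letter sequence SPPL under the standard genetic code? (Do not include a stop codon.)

576

Ser: 6 codons.
Pro: 4 codons.
Pro: 4 codons.
Leu: 6 codons.
6 × 4 × 4 × 6 = 576.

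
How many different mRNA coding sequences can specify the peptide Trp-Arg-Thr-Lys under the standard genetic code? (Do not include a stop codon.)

48

Trp: 1 codon.
Arg: 6 codons.
Thr: 4 codons.
Lys: 2 codons.
1 × 6 × 4 × 2 = 48.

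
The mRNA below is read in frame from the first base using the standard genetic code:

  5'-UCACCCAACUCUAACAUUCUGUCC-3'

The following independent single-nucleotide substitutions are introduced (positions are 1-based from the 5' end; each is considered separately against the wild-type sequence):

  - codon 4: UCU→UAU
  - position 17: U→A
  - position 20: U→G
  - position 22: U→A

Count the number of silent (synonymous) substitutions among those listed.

Codon 4: UCU (Ser) → UAU (Tyr) — missense.
Codon 6: AUU (Ile) → AAU (Asn) — missense.
Codon 7: CUG (Leu) → CGG (Arg) — missense.
Codon 8: UCC (Ser) → ACC (Thr) — missense.
Synonymous: 0 of 4.

0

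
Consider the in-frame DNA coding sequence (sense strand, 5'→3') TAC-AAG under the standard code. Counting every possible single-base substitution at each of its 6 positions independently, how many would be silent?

2

Codon 1 (TAC, Tyr): 1 synonymous substitution.
Codon 2 (AAG, Lys): 1 synonymous substitution.
Total: 1 + 1 = 2.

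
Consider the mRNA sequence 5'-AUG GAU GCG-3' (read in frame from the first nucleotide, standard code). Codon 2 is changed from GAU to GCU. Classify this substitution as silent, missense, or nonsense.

missense

Position 5 falls in codon 2: GAU → Asp.
After the substitution the codon is GCU → Ala.
Asp ≠ Ala, so this is a missense mutation.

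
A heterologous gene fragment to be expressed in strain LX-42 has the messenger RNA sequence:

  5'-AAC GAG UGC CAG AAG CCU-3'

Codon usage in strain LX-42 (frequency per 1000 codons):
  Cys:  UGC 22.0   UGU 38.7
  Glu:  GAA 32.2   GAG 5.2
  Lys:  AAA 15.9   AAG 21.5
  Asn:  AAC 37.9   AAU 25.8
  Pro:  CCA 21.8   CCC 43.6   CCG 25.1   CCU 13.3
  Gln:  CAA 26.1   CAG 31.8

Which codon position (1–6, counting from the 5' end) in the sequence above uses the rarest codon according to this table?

Codon 1 AAC (Asn): 37.9 per 1000.
Codon 2 GAG (Glu): 5.2 per 1000.
Codon 3 UGC (Cys): 22.0 per 1000.
Codon 4 CAG (Gln): 31.8 per 1000.
Codon 5 AAG (Lys): 21.5 per 1000.
Codon 6 CCU (Pro): 13.3 per 1000.
Lowest frequency is 5.2 at codon 2.

2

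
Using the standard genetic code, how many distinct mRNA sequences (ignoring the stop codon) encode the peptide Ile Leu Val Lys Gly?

Ile: 3 codons.
Leu: 6 codons.
Val: 4 codons.
Lys: 2 codons.
Gly: 4 codons.
3 × 6 × 4 × 2 × 4 = 576.

576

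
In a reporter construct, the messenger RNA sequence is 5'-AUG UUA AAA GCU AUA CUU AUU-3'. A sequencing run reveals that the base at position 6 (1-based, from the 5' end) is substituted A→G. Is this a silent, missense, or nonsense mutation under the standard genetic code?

Position 6 falls in codon 2: UUA → Leu.
After the substitution the codon is UUG → Leu.
Both encode Leu, so the change is synonymous.

silent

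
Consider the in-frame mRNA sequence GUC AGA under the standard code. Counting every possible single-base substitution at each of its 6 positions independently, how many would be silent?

5

Codon 1 (GUC, Val): 3 synonymous substitutions.
Codon 2 (AGA, Arg): 2 synonymous substitutions.
Total: 3 + 2 = 5.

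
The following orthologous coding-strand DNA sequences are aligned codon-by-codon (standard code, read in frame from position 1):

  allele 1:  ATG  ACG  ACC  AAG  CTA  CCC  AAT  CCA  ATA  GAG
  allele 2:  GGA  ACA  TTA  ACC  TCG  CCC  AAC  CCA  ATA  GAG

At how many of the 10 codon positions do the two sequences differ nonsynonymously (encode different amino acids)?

Codon 1: ATG Met / GGA Gly — nonsynonymous.
Codon 2: ACG Thr / ACA Thr — synonymous.
Codon 3: ACC Thr / TTA Leu — nonsynonymous.
Codon 4: AAG Lys / ACC Thr — nonsynonymous.
Codon 5: CTA Leu / TCG Ser — nonsynonymous.
Codon 6: CCC Pro / CCC Pro — identical.
Codon 7: AAT Asn / AAC Asn — synonymous.
Codon 8: CCA Pro / CCA Pro — identical.
Codon 9: ATA Ile / ATA Ile — identical.
Codon 10: GAG Glu / GAG Glu — identical.
Nonsynonymous differences: 4.

4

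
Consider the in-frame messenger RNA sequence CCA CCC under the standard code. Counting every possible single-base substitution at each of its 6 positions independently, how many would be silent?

Codon 1 (CCA, Pro): 3 synonymous substitutions.
Codon 2 (CCC, Pro): 3 synonymous substitutions.
Total: 3 + 3 = 6.

6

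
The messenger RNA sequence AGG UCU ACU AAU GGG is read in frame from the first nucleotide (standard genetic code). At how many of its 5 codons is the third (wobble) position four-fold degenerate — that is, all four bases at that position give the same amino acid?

3

Codon 1 AGG (Arg): third position 2-fold.
Codon 2 UCU (Ser): third position 4-fold.
Codon 3 ACU (Thr): third position 4-fold.
Codon 4 AAU (Asn): third position 2-fold.
Codon 5 GGG (Gly): third position 4-fold.
Four-fold degenerate third positions: 3.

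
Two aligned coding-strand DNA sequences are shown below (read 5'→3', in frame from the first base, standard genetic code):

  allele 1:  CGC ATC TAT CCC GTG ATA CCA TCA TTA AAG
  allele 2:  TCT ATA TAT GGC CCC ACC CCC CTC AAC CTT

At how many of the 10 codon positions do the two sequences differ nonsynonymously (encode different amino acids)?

Codon 1: CGC Arg / TCT Ser — nonsynonymous.
Codon 2: ATC Ile / ATA Ile — synonymous.
Codon 3: TAT Tyr / TAT Tyr — identical.
Codon 4: CCC Pro / GGC Gly — nonsynonymous.
Codon 5: GTG Val / CCC Pro — nonsynonymous.
Codon 6: ATA Ile / ACC Thr — nonsynonymous.
Codon 7: CCA Pro / CCC Pro — synonymous.
Codon 8: TCA Ser / CTC Leu — nonsynonymous.
Codon 9: TTA Leu / AAC Asn — nonsynonymous.
Codon 10: AAG Lys / CTT Leu — nonsynonymous.
Nonsynonymous differences: 7.

7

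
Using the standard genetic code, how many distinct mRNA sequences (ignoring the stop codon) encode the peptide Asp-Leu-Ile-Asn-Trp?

Asp: 2 codons.
Leu: 6 codons.
Ile: 3 codons.
Asn: 2 codons.
Trp: 1 codon.
2 × 6 × 3 × 2 × 1 = 72.

72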